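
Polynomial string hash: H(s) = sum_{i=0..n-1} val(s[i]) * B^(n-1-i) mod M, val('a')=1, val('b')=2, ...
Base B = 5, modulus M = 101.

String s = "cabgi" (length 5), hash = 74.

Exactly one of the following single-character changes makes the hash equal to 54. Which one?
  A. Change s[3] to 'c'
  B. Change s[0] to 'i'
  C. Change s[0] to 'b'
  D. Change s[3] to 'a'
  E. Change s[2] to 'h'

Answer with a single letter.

Answer: A

Derivation:
Option A: s[3]='g'->'c', delta=(3-7)*5^1 mod 101 = 81, hash=74+81 mod 101 = 54 <-- target
Option B: s[0]='c'->'i', delta=(9-3)*5^4 mod 101 = 13, hash=74+13 mod 101 = 87
Option C: s[0]='c'->'b', delta=(2-3)*5^4 mod 101 = 82, hash=74+82 mod 101 = 55
Option D: s[3]='g'->'a', delta=(1-7)*5^1 mod 101 = 71, hash=74+71 mod 101 = 44
Option E: s[2]='b'->'h', delta=(8-2)*5^2 mod 101 = 49, hash=74+49 mod 101 = 22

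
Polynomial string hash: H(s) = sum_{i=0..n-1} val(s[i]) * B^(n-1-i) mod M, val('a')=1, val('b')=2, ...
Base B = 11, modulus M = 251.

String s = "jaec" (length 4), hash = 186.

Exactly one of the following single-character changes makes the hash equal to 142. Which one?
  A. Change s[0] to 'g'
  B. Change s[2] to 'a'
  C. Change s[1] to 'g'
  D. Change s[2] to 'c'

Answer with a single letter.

Answer: B

Derivation:
Option A: s[0]='j'->'g', delta=(7-10)*11^3 mod 251 = 23, hash=186+23 mod 251 = 209
Option B: s[2]='e'->'a', delta=(1-5)*11^1 mod 251 = 207, hash=186+207 mod 251 = 142 <-- target
Option C: s[1]='a'->'g', delta=(7-1)*11^2 mod 251 = 224, hash=186+224 mod 251 = 159
Option D: s[2]='e'->'c', delta=(3-5)*11^1 mod 251 = 229, hash=186+229 mod 251 = 164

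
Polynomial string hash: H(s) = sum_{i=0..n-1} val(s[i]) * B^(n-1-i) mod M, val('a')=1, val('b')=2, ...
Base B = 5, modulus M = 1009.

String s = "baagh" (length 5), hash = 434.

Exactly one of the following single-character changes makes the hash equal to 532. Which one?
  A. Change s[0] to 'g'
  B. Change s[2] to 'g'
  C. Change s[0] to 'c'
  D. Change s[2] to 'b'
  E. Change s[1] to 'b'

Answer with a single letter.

Answer: A

Derivation:
Option A: s[0]='b'->'g', delta=(7-2)*5^4 mod 1009 = 98, hash=434+98 mod 1009 = 532 <-- target
Option B: s[2]='a'->'g', delta=(7-1)*5^2 mod 1009 = 150, hash=434+150 mod 1009 = 584
Option C: s[0]='b'->'c', delta=(3-2)*5^4 mod 1009 = 625, hash=434+625 mod 1009 = 50
Option D: s[2]='a'->'b', delta=(2-1)*5^2 mod 1009 = 25, hash=434+25 mod 1009 = 459
Option E: s[1]='a'->'b', delta=(2-1)*5^3 mod 1009 = 125, hash=434+125 mod 1009 = 559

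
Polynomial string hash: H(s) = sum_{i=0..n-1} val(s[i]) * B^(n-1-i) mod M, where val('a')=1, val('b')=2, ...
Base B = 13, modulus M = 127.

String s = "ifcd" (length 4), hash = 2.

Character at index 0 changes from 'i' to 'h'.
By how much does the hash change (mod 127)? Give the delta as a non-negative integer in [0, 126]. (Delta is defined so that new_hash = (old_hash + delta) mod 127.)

Answer: 89

Derivation:
Delta formula: (val(new) - val(old)) * B^(n-1-k) mod M
  val('h') - val('i') = 8 - 9 = -1
  B^(n-1-k) = 13^3 mod 127 = 38
  Delta = -1 * 38 mod 127 = 89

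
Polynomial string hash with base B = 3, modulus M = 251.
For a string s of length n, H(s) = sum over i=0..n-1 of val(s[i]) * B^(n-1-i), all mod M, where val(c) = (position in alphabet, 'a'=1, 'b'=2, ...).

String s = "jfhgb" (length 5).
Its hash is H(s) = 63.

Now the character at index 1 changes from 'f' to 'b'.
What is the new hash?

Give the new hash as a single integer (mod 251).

Answer: 206

Derivation:
val('f') = 6, val('b') = 2
Position k = 1, exponent = n-1-k = 3
B^3 mod M = 3^3 mod 251 = 27
Delta = (2 - 6) * 27 mod 251 = 143
New hash = (63 + 143) mod 251 = 206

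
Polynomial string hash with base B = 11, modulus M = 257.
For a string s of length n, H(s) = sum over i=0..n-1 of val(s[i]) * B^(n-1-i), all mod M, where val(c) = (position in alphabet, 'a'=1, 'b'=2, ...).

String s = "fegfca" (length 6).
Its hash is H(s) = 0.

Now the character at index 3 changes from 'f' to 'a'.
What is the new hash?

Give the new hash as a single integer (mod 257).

val('f') = 6, val('a') = 1
Position k = 3, exponent = n-1-k = 2
B^2 mod M = 11^2 mod 257 = 121
Delta = (1 - 6) * 121 mod 257 = 166
New hash = (0 + 166) mod 257 = 166

Answer: 166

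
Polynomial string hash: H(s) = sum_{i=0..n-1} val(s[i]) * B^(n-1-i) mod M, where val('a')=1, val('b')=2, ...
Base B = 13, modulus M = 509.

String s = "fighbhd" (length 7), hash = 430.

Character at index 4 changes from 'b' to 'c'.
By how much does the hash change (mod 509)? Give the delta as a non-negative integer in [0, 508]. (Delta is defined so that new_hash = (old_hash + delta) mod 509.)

Delta formula: (val(new) - val(old)) * B^(n-1-k) mod M
  val('c') - val('b') = 3 - 2 = 1
  B^(n-1-k) = 13^2 mod 509 = 169
  Delta = 1 * 169 mod 509 = 169

Answer: 169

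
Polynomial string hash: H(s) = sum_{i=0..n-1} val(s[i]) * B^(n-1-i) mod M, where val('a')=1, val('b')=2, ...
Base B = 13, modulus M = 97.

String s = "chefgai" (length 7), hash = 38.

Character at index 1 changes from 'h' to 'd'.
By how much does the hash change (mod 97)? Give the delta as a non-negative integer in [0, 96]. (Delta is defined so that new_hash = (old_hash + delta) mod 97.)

Delta formula: (val(new) - val(old)) * B^(n-1-k) mod M
  val('d') - val('h') = 4 - 8 = -4
  B^(n-1-k) = 13^5 mod 97 = 74
  Delta = -4 * 74 mod 97 = 92

Answer: 92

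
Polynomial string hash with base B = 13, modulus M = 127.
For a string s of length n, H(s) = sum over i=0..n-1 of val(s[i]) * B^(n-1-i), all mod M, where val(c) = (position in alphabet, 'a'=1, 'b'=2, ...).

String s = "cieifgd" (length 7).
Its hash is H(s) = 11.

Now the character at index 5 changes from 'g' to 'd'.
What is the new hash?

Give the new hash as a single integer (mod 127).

Answer: 99

Derivation:
val('g') = 7, val('d') = 4
Position k = 5, exponent = n-1-k = 1
B^1 mod M = 13^1 mod 127 = 13
Delta = (4 - 7) * 13 mod 127 = 88
New hash = (11 + 88) mod 127 = 99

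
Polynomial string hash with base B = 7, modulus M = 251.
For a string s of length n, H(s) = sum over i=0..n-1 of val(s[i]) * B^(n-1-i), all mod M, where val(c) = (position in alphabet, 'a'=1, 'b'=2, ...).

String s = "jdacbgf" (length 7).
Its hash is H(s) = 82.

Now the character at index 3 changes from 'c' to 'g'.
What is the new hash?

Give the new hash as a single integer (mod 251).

Answer: 199

Derivation:
val('c') = 3, val('g') = 7
Position k = 3, exponent = n-1-k = 3
B^3 mod M = 7^3 mod 251 = 92
Delta = (7 - 3) * 92 mod 251 = 117
New hash = (82 + 117) mod 251 = 199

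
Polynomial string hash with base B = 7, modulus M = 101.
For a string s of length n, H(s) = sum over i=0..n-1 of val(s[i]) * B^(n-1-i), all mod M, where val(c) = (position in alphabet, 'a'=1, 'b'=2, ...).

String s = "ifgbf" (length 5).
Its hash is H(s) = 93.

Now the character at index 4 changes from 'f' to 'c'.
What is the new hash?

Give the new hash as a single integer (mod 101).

val('f') = 6, val('c') = 3
Position k = 4, exponent = n-1-k = 0
B^0 mod M = 7^0 mod 101 = 1
Delta = (3 - 6) * 1 mod 101 = 98
New hash = (93 + 98) mod 101 = 90

Answer: 90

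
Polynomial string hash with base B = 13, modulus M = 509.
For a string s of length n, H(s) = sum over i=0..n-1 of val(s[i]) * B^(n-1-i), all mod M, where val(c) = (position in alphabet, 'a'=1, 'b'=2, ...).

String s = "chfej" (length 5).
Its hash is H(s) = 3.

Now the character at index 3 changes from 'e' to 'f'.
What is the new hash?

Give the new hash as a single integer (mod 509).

Answer: 16

Derivation:
val('e') = 5, val('f') = 6
Position k = 3, exponent = n-1-k = 1
B^1 mod M = 13^1 mod 509 = 13
Delta = (6 - 5) * 13 mod 509 = 13
New hash = (3 + 13) mod 509 = 16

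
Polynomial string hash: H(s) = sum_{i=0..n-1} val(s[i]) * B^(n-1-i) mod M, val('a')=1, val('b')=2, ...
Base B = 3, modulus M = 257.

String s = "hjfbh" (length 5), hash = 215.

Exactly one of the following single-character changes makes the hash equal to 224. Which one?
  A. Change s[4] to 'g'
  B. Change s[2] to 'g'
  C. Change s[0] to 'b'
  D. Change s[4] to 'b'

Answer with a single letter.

Answer: B

Derivation:
Option A: s[4]='h'->'g', delta=(7-8)*3^0 mod 257 = 256, hash=215+256 mod 257 = 214
Option B: s[2]='f'->'g', delta=(7-6)*3^2 mod 257 = 9, hash=215+9 mod 257 = 224 <-- target
Option C: s[0]='h'->'b', delta=(2-8)*3^4 mod 257 = 28, hash=215+28 mod 257 = 243
Option D: s[4]='h'->'b', delta=(2-8)*3^0 mod 257 = 251, hash=215+251 mod 257 = 209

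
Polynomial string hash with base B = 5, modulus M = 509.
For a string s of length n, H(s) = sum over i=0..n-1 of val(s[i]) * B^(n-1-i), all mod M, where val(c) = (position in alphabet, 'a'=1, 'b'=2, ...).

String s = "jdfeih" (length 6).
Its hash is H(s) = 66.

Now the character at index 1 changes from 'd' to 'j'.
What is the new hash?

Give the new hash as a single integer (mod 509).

Answer: 253

Derivation:
val('d') = 4, val('j') = 10
Position k = 1, exponent = n-1-k = 4
B^4 mod M = 5^4 mod 509 = 116
Delta = (10 - 4) * 116 mod 509 = 187
New hash = (66 + 187) mod 509 = 253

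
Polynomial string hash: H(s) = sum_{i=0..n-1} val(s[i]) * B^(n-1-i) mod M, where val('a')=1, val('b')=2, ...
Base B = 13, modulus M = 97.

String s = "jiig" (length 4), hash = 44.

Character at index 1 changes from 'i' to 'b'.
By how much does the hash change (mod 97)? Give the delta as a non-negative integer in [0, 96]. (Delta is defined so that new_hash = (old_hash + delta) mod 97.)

Delta formula: (val(new) - val(old)) * B^(n-1-k) mod M
  val('b') - val('i') = 2 - 9 = -7
  B^(n-1-k) = 13^2 mod 97 = 72
  Delta = -7 * 72 mod 97 = 78

Answer: 78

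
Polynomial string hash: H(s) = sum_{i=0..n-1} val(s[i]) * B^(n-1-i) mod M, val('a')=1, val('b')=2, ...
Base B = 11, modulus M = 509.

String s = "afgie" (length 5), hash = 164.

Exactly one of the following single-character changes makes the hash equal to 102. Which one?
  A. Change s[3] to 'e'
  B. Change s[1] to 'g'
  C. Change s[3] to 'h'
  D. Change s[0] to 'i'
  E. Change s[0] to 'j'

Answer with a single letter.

Option A: s[3]='i'->'e', delta=(5-9)*11^1 mod 509 = 465, hash=164+465 mod 509 = 120
Option B: s[1]='f'->'g', delta=(7-6)*11^3 mod 509 = 313, hash=164+313 mod 509 = 477
Option C: s[3]='i'->'h', delta=(8-9)*11^1 mod 509 = 498, hash=164+498 mod 509 = 153
Option D: s[0]='a'->'i', delta=(9-1)*11^4 mod 509 = 58, hash=164+58 mod 509 = 222
Option E: s[0]='a'->'j', delta=(10-1)*11^4 mod 509 = 447, hash=164+447 mod 509 = 102 <-- target

Answer: E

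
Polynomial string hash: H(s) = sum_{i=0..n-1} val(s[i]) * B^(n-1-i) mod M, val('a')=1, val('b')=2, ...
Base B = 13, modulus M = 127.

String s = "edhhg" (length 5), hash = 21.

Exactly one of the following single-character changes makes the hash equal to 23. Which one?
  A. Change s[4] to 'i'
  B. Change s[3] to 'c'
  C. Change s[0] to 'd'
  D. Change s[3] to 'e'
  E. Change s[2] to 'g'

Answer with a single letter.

Answer: A

Derivation:
Option A: s[4]='g'->'i', delta=(9-7)*13^0 mod 127 = 2, hash=21+2 mod 127 = 23 <-- target
Option B: s[3]='h'->'c', delta=(3-8)*13^1 mod 127 = 62, hash=21+62 mod 127 = 83
Option C: s[0]='e'->'d', delta=(4-5)*13^4 mod 127 = 14, hash=21+14 mod 127 = 35
Option D: s[3]='h'->'e', delta=(5-8)*13^1 mod 127 = 88, hash=21+88 mod 127 = 109
Option E: s[2]='h'->'g', delta=(7-8)*13^2 mod 127 = 85, hash=21+85 mod 127 = 106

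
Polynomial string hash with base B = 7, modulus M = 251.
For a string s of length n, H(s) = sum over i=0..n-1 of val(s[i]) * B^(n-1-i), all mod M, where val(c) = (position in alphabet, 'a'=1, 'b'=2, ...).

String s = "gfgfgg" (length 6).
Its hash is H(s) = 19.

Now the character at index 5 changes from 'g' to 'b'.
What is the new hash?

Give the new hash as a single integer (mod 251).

Answer: 14

Derivation:
val('g') = 7, val('b') = 2
Position k = 5, exponent = n-1-k = 0
B^0 mod M = 7^0 mod 251 = 1
Delta = (2 - 7) * 1 mod 251 = 246
New hash = (19 + 246) mod 251 = 14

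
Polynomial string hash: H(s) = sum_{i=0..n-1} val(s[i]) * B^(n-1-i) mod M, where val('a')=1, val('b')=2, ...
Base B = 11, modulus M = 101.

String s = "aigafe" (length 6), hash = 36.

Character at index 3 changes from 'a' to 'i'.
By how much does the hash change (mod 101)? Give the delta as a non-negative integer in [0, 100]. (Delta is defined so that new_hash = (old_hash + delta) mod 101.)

Answer: 59

Derivation:
Delta formula: (val(new) - val(old)) * B^(n-1-k) mod M
  val('i') - val('a') = 9 - 1 = 8
  B^(n-1-k) = 11^2 mod 101 = 20
  Delta = 8 * 20 mod 101 = 59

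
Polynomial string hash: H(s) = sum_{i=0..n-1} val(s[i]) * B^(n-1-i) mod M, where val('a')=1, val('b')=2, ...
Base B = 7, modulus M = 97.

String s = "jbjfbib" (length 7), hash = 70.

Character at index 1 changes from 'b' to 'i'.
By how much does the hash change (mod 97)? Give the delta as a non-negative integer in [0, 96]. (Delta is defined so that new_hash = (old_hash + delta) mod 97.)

Answer: 85

Derivation:
Delta formula: (val(new) - val(old)) * B^(n-1-k) mod M
  val('i') - val('b') = 9 - 2 = 7
  B^(n-1-k) = 7^5 mod 97 = 26
  Delta = 7 * 26 mod 97 = 85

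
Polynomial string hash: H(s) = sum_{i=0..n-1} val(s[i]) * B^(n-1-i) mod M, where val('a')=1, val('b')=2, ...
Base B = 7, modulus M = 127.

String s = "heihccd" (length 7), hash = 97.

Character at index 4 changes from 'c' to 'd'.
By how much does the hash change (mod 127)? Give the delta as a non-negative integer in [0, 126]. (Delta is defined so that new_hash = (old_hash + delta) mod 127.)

Delta formula: (val(new) - val(old)) * B^(n-1-k) mod M
  val('d') - val('c') = 4 - 3 = 1
  B^(n-1-k) = 7^2 mod 127 = 49
  Delta = 1 * 49 mod 127 = 49

Answer: 49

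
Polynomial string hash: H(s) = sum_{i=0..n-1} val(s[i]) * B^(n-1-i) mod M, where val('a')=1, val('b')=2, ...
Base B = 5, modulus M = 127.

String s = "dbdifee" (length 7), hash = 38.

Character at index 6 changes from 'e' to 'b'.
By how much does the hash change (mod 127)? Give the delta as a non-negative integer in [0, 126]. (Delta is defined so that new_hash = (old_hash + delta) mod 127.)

Delta formula: (val(new) - val(old)) * B^(n-1-k) mod M
  val('b') - val('e') = 2 - 5 = -3
  B^(n-1-k) = 5^0 mod 127 = 1
  Delta = -3 * 1 mod 127 = 124

Answer: 124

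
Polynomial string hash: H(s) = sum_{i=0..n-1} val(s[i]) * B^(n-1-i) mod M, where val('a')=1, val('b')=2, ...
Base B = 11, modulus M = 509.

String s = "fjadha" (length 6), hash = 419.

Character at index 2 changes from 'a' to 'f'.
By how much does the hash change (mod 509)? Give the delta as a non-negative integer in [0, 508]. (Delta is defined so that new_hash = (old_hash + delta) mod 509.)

Answer: 38

Derivation:
Delta formula: (val(new) - val(old)) * B^(n-1-k) mod M
  val('f') - val('a') = 6 - 1 = 5
  B^(n-1-k) = 11^3 mod 509 = 313
  Delta = 5 * 313 mod 509 = 38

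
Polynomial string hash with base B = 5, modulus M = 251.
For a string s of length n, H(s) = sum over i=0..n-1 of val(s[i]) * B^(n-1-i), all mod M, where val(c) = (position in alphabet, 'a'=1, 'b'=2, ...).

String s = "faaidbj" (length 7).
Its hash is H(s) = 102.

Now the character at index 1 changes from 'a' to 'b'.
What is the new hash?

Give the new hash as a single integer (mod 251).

Answer: 215

Derivation:
val('a') = 1, val('b') = 2
Position k = 1, exponent = n-1-k = 5
B^5 mod M = 5^5 mod 251 = 113
Delta = (2 - 1) * 113 mod 251 = 113
New hash = (102 + 113) mod 251 = 215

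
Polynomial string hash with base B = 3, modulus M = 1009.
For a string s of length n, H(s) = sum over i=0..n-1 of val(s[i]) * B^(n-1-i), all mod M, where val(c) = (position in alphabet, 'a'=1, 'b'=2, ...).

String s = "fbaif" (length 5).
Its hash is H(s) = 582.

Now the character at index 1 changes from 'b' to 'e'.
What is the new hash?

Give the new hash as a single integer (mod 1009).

Answer: 663

Derivation:
val('b') = 2, val('e') = 5
Position k = 1, exponent = n-1-k = 3
B^3 mod M = 3^3 mod 1009 = 27
Delta = (5 - 2) * 27 mod 1009 = 81
New hash = (582 + 81) mod 1009 = 663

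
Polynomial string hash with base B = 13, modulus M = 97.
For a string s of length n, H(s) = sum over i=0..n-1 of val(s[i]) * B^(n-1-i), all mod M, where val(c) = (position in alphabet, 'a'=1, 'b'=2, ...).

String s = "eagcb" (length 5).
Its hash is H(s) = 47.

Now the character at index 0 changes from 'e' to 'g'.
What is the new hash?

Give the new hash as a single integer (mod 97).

Answer: 36

Derivation:
val('e') = 5, val('g') = 7
Position k = 0, exponent = n-1-k = 4
B^4 mod M = 13^4 mod 97 = 43
Delta = (7 - 5) * 43 mod 97 = 86
New hash = (47 + 86) mod 97 = 36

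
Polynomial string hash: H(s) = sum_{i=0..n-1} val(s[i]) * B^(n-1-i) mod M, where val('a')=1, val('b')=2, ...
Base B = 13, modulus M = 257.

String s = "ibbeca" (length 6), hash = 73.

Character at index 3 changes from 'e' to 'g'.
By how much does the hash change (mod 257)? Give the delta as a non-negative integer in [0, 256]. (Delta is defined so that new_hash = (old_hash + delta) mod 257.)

Answer: 81

Derivation:
Delta formula: (val(new) - val(old)) * B^(n-1-k) mod M
  val('g') - val('e') = 7 - 5 = 2
  B^(n-1-k) = 13^2 mod 257 = 169
  Delta = 2 * 169 mod 257 = 81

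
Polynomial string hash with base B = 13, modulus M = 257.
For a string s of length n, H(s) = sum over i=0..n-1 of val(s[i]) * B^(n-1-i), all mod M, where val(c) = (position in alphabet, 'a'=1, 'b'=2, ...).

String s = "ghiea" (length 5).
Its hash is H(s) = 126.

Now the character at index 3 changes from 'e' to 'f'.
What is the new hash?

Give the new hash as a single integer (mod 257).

Answer: 139

Derivation:
val('e') = 5, val('f') = 6
Position k = 3, exponent = n-1-k = 1
B^1 mod M = 13^1 mod 257 = 13
Delta = (6 - 5) * 13 mod 257 = 13
New hash = (126 + 13) mod 257 = 139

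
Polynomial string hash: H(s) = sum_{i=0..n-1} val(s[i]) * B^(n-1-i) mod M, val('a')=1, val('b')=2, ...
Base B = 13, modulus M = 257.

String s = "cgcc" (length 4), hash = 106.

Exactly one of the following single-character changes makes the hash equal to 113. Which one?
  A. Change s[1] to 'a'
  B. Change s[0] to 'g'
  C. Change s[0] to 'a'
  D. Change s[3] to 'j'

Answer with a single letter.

Option A: s[1]='g'->'a', delta=(1-7)*13^2 mod 257 = 14, hash=106+14 mod 257 = 120
Option B: s[0]='c'->'g', delta=(7-3)*13^3 mod 257 = 50, hash=106+50 mod 257 = 156
Option C: s[0]='c'->'a', delta=(1-3)*13^3 mod 257 = 232, hash=106+232 mod 257 = 81
Option D: s[3]='c'->'j', delta=(10-3)*13^0 mod 257 = 7, hash=106+7 mod 257 = 113 <-- target

Answer: D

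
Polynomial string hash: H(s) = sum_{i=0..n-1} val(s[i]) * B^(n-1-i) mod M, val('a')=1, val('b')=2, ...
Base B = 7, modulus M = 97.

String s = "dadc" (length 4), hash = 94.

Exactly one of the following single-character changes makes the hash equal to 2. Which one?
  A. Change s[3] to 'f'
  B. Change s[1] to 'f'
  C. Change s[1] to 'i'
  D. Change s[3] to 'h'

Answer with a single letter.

Answer: D

Derivation:
Option A: s[3]='c'->'f', delta=(6-3)*7^0 mod 97 = 3, hash=94+3 mod 97 = 0
Option B: s[1]='a'->'f', delta=(6-1)*7^2 mod 97 = 51, hash=94+51 mod 97 = 48
Option C: s[1]='a'->'i', delta=(9-1)*7^2 mod 97 = 4, hash=94+4 mod 97 = 1
Option D: s[3]='c'->'h', delta=(8-3)*7^0 mod 97 = 5, hash=94+5 mod 97 = 2 <-- target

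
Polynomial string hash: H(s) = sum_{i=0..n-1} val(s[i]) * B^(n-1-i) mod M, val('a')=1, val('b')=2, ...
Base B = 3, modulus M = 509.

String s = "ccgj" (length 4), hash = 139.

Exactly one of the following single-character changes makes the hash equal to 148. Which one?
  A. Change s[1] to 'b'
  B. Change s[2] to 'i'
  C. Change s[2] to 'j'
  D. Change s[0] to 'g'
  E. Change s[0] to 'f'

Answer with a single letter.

Option A: s[1]='c'->'b', delta=(2-3)*3^2 mod 509 = 500, hash=139+500 mod 509 = 130
Option B: s[2]='g'->'i', delta=(9-7)*3^1 mod 509 = 6, hash=139+6 mod 509 = 145
Option C: s[2]='g'->'j', delta=(10-7)*3^1 mod 509 = 9, hash=139+9 mod 509 = 148 <-- target
Option D: s[0]='c'->'g', delta=(7-3)*3^3 mod 509 = 108, hash=139+108 mod 509 = 247
Option E: s[0]='c'->'f', delta=(6-3)*3^3 mod 509 = 81, hash=139+81 mod 509 = 220

Answer: C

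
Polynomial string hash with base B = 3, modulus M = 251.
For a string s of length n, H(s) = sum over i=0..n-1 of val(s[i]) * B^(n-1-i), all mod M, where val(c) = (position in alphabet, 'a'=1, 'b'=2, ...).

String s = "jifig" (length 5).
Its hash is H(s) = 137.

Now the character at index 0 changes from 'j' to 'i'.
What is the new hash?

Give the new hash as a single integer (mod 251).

val('j') = 10, val('i') = 9
Position k = 0, exponent = n-1-k = 4
B^4 mod M = 3^4 mod 251 = 81
Delta = (9 - 10) * 81 mod 251 = 170
New hash = (137 + 170) mod 251 = 56

Answer: 56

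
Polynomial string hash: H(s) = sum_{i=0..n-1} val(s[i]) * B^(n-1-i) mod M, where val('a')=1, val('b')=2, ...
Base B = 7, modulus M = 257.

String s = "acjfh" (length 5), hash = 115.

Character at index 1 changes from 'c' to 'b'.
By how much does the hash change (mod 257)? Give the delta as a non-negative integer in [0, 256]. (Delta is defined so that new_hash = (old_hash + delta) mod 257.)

Delta formula: (val(new) - val(old)) * B^(n-1-k) mod M
  val('b') - val('c') = 2 - 3 = -1
  B^(n-1-k) = 7^3 mod 257 = 86
  Delta = -1 * 86 mod 257 = 171

Answer: 171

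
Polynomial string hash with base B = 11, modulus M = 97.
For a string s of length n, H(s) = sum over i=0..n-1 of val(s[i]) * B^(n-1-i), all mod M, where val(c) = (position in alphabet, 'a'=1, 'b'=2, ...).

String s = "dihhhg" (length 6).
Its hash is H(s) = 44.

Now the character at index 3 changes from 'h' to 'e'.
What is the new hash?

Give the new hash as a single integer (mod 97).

Answer: 69

Derivation:
val('h') = 8, val('e') = 5
Position k = 3, exponent = n-1-k = 2
B^2 mod M = 11^2 mod 97 = 24
Delta = (5 - 8) * 24 mod 97 = 25
New hash = (44 + 25) mod 97 = 69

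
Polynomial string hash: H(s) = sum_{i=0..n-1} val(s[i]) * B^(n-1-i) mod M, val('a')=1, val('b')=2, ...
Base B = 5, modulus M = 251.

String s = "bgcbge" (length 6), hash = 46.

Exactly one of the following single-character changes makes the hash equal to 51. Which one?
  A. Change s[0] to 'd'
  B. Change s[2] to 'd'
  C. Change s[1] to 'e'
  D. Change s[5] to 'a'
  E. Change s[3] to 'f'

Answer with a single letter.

Answer: C

Derivation:
Option A: s[0]='b'->'d', delta=(4-2)*5^5 mod 251 = 226, hash=46+226 mod 251 = 21
Option B: s[2]='c'->'d', delta=(4-3)*5^3 mod 251 = 125, hash=46+125 mod 251 = 171
Option C: s[1]='g'->'e', delta=(5-7)*5^4 mod 251 = 5, hash=46+5 mod 251 = 51 <-- target
Option D: s[5]='e'->'a', delta=(1-5)*5^0 mod 251 = 247, hash=46+247 mod 251 = 42
Option E: s[3]='b'->'f', delta=(6-2)*5^2 mod 251 = 100, hash=46+100 mod 251 = 146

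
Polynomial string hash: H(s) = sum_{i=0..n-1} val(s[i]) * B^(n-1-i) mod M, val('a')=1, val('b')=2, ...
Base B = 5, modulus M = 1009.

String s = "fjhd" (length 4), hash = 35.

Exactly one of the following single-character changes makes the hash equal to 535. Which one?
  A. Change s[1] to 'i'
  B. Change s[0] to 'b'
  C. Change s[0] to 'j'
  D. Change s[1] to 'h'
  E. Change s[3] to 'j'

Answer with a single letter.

Option A: s[1]='j'->'i', delta=(9-10)*5^2 mod 1009 = 984, hash=35+984 mod 1009 = 10
Option B: s[0]='f'->'b', delta=(2-6)*5^3 mod 1009 = 509, hash=35+509 mod 1009 = 544
Option C: s[0]='f'->'j', delta=(10-6)*5^3 mod 1009 = 500, hash=35+500 mod 1009 = 535 <-- target
Option D: s[1]='j'->'h', delta=(8-10)*5^2 mod 1009 = 959, hash=35+959 mod 1009 = 994
Option E: s[3]='d'->'j', delta=(10-4)*5^0 mod 1009 = 6, hash=35+6 mod 1009 = 41

Answer: C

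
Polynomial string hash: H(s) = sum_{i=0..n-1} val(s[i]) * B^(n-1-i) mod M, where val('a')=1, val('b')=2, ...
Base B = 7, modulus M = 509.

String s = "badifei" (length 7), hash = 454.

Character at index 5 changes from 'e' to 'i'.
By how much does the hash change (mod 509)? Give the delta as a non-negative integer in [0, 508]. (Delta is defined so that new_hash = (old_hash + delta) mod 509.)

Delta formula: (val(new) - val(old)) * B^(n-1-k) mod M
  val('i') - val('e') = 9 - 5 = 4
  B^(n-1-k) = 7^1 mod 509 = 7
  Delta = 4 * 7 mod 509 = 28

Answer: 28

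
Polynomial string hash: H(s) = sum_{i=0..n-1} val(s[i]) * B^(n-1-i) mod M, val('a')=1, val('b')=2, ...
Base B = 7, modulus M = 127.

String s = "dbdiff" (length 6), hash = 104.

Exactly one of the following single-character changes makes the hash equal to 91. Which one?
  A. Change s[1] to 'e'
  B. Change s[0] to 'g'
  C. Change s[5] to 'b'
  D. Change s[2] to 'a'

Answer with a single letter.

Option A: s[1]='b'->'e', delta=(5-2)*7^4 mod 127 = 91, hash=104+91 mod 127 = 68
Option B: s[0]='d'->'g', delta=(7-4)*7^5 mod 127 = 2, hash=104+2 mod 127 = 106
Option C: s[5]='f'->'b', delta=(2-6)*7^0 mod 127 = 123, hash=104+123 mod 127 = 100
Option D: s[2]='d'->'a', delta=(1-4)*7^3 mod 127 = 114, hash=104+114 mod 127 = 91 <-- target

Answer: D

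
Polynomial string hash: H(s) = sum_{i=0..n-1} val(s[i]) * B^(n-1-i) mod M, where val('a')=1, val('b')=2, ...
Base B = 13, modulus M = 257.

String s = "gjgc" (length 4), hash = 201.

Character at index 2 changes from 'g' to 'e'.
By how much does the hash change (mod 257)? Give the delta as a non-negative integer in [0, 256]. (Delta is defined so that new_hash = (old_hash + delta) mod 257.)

Delta formula: (val(new) - val(old)) * B^(n-1-k) mod M
  val('e') - val('g') = 5 - 7 = -2
  B^(n-1-k) = 13^1 mod 257 = 13
  Delta = -2 * 13 mod 257 = 231

Answer: 231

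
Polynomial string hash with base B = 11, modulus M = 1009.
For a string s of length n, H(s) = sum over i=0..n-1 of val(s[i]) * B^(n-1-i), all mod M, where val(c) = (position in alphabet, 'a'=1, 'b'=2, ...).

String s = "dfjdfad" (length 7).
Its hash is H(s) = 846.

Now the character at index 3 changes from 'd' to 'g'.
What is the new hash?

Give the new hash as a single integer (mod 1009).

Answer: 803

Derivation:
val('d') = 4, val('g') = 7
Position k = 3, exponent = n-1-k = 3
B^3 mod M = 11^3 mod 1009 = 322
Delta = (7 - 4) * 322 mod 1009 = 966
New hash = (846 + 966) mod 1009 = 803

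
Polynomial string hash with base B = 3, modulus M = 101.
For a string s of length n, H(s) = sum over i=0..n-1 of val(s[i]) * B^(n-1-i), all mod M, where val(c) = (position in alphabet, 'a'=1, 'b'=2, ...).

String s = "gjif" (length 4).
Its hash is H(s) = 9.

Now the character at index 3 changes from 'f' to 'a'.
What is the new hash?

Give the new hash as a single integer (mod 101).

val('f') = 6, val('a') = 1
Position k = 3, exponent = n-1-k = 0
B^0 mod M = 3^0 mod 101 = 1
Delta = (1 - 6) * 1 mod 101 = 96
New hash = (9 + 96) mod 101 = 4

Answer: 4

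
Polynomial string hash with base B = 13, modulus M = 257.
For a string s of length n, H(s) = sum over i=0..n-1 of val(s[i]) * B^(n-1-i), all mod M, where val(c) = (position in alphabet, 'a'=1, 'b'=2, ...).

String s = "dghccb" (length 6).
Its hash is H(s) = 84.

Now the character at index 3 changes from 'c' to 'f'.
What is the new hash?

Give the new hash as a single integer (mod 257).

Answer: 77

Derivation:
val('c') = 3, val('f') = 6
Position k = 3, exponent = n-1-k = 2
B^2 mod M = 13^2 mod 257 = 169
Delta = (6 - 3) * 169 mod 257 = 250
New hash = (84 + 250) mod 257 = 77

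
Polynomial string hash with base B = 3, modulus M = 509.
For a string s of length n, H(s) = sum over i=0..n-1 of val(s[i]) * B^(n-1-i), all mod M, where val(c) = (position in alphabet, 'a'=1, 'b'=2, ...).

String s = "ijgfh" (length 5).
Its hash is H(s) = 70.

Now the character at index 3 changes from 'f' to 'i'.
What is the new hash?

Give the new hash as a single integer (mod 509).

Answer: 79

Derivation:
val('f') = 6, val('i') = 9
Position k = 3, exponent = n-1-k = 1
B^1 mod M = 3^1 mod 509 = 3
Delta = (9 - 6) * 3 mod 509 = 9
New hash = (70 + 9) mod 509 = 79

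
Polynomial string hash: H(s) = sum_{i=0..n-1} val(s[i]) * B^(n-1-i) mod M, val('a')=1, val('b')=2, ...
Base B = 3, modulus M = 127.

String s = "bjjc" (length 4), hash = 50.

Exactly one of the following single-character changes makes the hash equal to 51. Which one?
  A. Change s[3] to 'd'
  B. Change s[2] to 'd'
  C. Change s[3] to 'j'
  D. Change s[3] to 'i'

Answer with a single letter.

Answer: A

Derivation:
Option A: s[3]='c'->'d', delta=(4-3)*3^0 mod 127 = 1, hash=50+1 mod 127 = 51 <-- target
Option B: s[2]='j'->'d', delta=(4-10)*3^1 mod 127 = 109, hash=50+109 mod 127 = 32
Option C: s[3]='c'->'j', delta=(10-3)*3^0 mod 127 = 7, hash=50+7 mod 127 = 57
Option D: s[3]='c'->'i', delta=(9-3)*3^0 mod 127 = 6, hash=50+6 mod 127 = 56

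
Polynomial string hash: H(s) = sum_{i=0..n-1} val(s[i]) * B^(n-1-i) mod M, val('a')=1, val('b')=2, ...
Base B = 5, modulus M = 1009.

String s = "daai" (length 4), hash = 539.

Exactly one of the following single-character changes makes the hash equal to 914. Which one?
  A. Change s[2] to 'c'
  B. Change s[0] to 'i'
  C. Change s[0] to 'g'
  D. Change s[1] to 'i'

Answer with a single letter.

Answer: C

Derivation:
Option A: s[2]='a'->'c', delta=(3-1)*5^1 mod 1009 = 10, hash=539+10 mod 1009 = 549
Option B: s[0]='d'->'i', delta=(9-4)*5^3 mod 1009 = 625, hash=539+625 mod 1009 = 155
Option C: s[0]='d'->'g', delta=(7-4)*5^3 mod 1009 = 375, hash=539+375 mod 1009 = 914 <-- target
Option D: s[1]='a'->'i', delta=(9-1)*5^2 mod 1009 = 200, hash=539+200 mod 1009 = 739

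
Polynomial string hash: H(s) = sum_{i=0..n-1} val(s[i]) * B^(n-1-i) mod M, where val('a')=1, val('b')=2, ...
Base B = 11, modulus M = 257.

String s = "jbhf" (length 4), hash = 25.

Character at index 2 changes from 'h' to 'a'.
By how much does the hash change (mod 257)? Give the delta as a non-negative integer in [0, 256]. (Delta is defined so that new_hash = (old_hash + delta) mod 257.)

Delta formula: (val(new) - val(old)) * B^(n-1-k) mod M
  val('a') - val('h') = 1 - 8 = -7
  B^(n-1-k) = 11^1 mod 257 = 11
  Delta = -7 * 11 mod 257 = 180

Answer: 180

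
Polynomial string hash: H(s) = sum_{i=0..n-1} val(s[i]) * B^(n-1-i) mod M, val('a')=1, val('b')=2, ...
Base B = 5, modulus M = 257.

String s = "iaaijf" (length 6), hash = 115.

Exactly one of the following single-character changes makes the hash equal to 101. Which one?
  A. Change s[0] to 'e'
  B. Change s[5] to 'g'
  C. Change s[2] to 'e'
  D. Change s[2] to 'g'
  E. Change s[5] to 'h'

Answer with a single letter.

Option A: s[0]='i'->'e', delta=(5-9)*5^5 mod 257 = 93, hash=115+93 mod 257 = 208
Option B: s[5]='f'->'g', delta=(7-6)*5^0 mod 257 = 1, hash=115+1 mod 257 = 116
Option C: s[2]='a'->'e', delta=(5-1)*5^3 mod 257 = 243, hash=115+243 mod 257 = 101 <-- target
Option D: s[2]='a'->'g', delta=(7-1)*5^3 mod 257 = 236, hash=115+236 mod 257 = 94
Option E: s[5]='f'->'h', delta=(8-6)*5^0 mod 257 = 2, hash=115+2 mod 257 = 117

Answer: C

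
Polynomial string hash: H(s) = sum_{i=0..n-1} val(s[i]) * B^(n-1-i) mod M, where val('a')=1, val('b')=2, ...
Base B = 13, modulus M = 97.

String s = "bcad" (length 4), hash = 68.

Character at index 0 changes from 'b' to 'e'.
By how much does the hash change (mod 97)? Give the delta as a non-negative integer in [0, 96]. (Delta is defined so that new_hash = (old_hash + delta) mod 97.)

Answer: 92

Derivation:
Delta formula: (val(new) - val(old)) * B^(n-1-k) mod M
  val('e') - val('b') = 5 - 2 = 3
  B^(n-1-k) = 13^3 mod 97 = 63
  Delta = 3 * 63 mod 97 = 92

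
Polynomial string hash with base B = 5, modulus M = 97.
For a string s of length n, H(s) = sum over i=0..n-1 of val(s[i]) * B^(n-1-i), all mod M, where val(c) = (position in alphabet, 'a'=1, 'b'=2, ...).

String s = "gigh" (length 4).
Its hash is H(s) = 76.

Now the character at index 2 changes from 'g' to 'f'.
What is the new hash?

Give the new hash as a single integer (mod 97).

val('g') = 7, val('f') = 6
Position k = 2, exponent = n-1-k = 1
B^1 mod M = 5^1 mod 97 = 5
Delta = (6 - 7) * 5 mod 97 = 92
New hash = (76 + 92) mod 97 = 71

Answer: 71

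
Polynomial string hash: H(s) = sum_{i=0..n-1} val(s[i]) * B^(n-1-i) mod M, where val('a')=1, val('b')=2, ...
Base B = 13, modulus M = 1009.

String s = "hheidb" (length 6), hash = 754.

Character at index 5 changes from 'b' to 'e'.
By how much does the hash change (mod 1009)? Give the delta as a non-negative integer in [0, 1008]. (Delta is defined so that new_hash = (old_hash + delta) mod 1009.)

Answer: 3

Derivation:
Delta formula: (val(new) - val(old)) * B^(n-1-k) mod M
  val('e') - val('b') = 5 - 2 = 3
  B^(n-1-k) = 13^0 mod 1009 = 1
  Delta = 3 * 1 mod 1009 = 3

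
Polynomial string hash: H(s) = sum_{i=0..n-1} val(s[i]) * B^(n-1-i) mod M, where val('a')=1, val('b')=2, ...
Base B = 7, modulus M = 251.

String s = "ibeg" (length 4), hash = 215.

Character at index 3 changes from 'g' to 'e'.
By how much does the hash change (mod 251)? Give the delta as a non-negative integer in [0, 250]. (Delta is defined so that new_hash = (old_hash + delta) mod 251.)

Answer: 249

Derivation:
Delta formula: (val(new) - val(old)) * B^(n-1-k) mod M
  val('e') - val('g') = 5 - 7 = -2
  B^(n-1-k) = 7^0 mod 251 = 1
  Delta = -2 * 1 mod 251 = 249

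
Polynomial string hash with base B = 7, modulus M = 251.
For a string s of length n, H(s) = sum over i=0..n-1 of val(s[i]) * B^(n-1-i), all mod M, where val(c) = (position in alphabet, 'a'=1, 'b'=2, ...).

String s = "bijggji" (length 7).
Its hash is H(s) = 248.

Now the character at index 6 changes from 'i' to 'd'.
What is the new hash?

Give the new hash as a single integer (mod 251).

Answer: 243

Derivation:
val('i') = 9, val('d') = 4
Position k = 6, exponent = n-1-k = 0
B^0 mod M = 7^0 mod 251 = 1
Delta = (4 - 9) * 1 mod 251 = 246
New hash = (248 + 246) mod 251 = 243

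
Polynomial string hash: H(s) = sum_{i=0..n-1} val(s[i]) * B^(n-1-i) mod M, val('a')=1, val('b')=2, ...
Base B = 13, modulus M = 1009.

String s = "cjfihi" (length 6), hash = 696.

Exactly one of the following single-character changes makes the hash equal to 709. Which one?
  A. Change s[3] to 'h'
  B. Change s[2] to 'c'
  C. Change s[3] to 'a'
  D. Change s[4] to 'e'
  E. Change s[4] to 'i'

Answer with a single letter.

Option A: s[3]='i'->'h', delta=(8-9)*13^2 mod 1009 = 840, hash=696+840 mod 1009 = 527
Option B: s[2]='f'->'c', delta=(3-6)*13^3 mod 1009 = 472, hash=696+472 mod 1009 = 159
Option C: s[3]='i'->'a', delta=(1-9)*13^2 mod 1009 = 666, hash=696+666 mod 1009 = 353
Option D: s[4]='h'->'e', delta=(5-8)*13^1 mod 1009 = 970, hash=696+970 mod 1009 = 657
Option E: s[4]='h'->'i', delta=(9-8)*13^1 mod 1009 = 13, hash=696+13 mod 1009 = 709 <-- target

Answer: E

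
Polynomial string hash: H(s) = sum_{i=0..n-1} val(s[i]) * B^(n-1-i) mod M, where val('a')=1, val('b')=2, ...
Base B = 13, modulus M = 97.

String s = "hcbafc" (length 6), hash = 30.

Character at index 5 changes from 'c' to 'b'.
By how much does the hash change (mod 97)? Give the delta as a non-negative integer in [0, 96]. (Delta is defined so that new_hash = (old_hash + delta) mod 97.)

Answer: 96

Derivation:
Delta formula: (val(new) - val(old)) * B^(n-1-k) mod M
  val('b') - val('c') = 2 - 3 = -1
  B^(n-1-k) = 13^0 mod 97 = 1
  Delta = -1 * 1 mod 97 = 96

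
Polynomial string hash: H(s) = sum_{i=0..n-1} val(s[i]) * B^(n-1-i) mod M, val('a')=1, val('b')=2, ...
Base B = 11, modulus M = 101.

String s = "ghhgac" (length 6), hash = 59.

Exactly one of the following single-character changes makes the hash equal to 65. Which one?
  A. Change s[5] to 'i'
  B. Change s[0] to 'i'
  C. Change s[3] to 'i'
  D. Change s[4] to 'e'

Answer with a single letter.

Answer: A

Derivation:
Option A: s[5]='c'->'i', delta=(9-3)*11^0 mod 101 = 6, hash=59+6 mod 101 = 65 <-- target
Option B: s[0]='g'->'i', delta=(9-7)*11^5 mod 101 = 13, hash=59+13 mod 101 = 72
Option C: s[3]='g'->'i', delta=(9-7)*11^2 mod 101 = 40, hash=59+40 mod 101 = 99
Option D: s[4]='a'->'e', delta=(5-1)*11^1 mod 101 = 44, hash=59+44 mod 101 = 2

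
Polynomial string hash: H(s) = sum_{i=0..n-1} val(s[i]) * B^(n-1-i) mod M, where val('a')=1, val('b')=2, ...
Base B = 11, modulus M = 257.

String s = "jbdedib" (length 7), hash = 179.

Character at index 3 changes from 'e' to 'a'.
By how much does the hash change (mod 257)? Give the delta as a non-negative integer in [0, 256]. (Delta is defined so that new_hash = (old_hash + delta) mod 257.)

Answer: 73

Derivation:
Delta formula: (val(new) - val(old)) * B^(n-1-k) mod M
  val('a') - val('e') = 1 - 5 = -4
  B^(n-1-k) = 11^3 mod 257 = 46
  Delta = -4 * 46 mod 257 = 73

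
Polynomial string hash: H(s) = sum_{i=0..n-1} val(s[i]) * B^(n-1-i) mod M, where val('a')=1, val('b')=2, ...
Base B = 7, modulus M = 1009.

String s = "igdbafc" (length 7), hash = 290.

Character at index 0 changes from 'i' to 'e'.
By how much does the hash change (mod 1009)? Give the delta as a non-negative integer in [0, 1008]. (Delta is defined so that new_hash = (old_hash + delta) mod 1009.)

Delta formula: (val(new) - val(old)) * B^(n-1-k) mod M
  val('e') - val('i') = 5 - 9 = -4
  B^(n-1-k) = 7^6 mod 1009 = 605
  Delta = -4 * 605 mod 1009 = 607

Answer: 607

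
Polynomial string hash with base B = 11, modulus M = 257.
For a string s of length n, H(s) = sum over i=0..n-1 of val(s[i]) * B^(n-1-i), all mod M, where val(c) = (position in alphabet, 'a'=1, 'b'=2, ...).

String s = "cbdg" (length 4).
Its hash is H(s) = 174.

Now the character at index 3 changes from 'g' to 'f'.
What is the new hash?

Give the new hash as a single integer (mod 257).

Answer: 173

Derivation:
val('g') = 7, val('f') = 6
Position k = 3, exponent = n-1-k = 0
B^0 mod M = 11^0 mod 257 = 1
Delta = (6 - 7) * 1 mod 257 = 256
New hash = (174 + 256) mod 257 = 173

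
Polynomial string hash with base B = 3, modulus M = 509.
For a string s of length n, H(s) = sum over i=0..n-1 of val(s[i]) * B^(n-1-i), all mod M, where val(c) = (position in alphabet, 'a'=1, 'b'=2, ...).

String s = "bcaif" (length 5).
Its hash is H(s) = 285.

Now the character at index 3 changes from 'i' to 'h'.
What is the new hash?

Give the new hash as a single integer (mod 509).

Answer: 282

Derivation:
val('i') = 9, val('h') = 8
Position k = 3, exponent = n-1-k = 1
B^1 mod M = 3^1 mod 509 = 3
Delta = (8 - 9) * 3 mod 509 = 506
New hash = (285 + 506) mod 509 = 282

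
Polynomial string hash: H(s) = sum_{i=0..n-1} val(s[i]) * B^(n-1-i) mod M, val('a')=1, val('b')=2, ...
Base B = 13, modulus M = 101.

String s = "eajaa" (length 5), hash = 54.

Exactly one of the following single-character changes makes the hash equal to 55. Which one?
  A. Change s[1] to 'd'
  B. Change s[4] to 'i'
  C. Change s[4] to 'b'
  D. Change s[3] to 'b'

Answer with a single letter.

Answer: C

Derivation:
Option A: s[1]='a'->'d', delta=(4-1)*13^3 mod 101 = 26, hash=54+26 mod 101 = 80
Option B: s[4]='a'->'i', delta=(9-1)*13^0 mod 101 = 8, hash=54+8 mod 101 = 62
Option C: s[4]='a'->'b', delta=(2-1)*13^0 mod 101 = 1, hash=54+1 mod 101 = 55 <-- target
Option D: s[3]='a'->'b', delta=(2-1)*13^1 mod 101 = 13, hash=54+13 mod 101 = 67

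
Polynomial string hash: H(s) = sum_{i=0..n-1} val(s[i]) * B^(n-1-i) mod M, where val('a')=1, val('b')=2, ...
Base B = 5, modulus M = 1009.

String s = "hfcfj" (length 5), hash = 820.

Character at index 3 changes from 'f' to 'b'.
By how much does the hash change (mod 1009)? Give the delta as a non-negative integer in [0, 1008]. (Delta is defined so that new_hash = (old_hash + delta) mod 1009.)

Answer: 989

Derivation:
Delta formula: (val(new) - val(old)) * B^(n-1-k) mod M
  val('b') - val('f') = 2 - 6 = -4
  B^(n-1-k) = 5^1 mod 1009 = 5
  Delta = -4 * 5 mod 1009 = 989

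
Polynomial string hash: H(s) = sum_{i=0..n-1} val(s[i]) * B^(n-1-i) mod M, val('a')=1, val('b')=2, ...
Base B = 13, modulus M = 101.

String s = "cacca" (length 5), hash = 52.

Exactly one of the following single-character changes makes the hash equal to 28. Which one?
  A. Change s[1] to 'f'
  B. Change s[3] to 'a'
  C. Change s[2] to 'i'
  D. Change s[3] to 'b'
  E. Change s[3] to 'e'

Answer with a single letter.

Option A: s[1]='a'->'f', delta=(6-1)*13^3 mod 101 = 77, hash=52+77 mod 101 = 28 <-- target
Option B: s[3]='c'->'a', delta=(1-3)*13^1 mod 101 = 75, hash=52+75 mod 101 = 26
Option C: s[2]='c'->'i', delta=(9-3)*13^2 mod 101 = 4, hash=52+4 mod 101 = 56
Option D: s[3]='c'->'b', delta=(2-3)*13^1 mod 101 = 88, hash=52+88 mod 101 = 39
Option E: s[3]='c'->'e', delta=(5-3)*13^1 mod 101 = 26, hash=52+26 mod 101 = 78

Answer: A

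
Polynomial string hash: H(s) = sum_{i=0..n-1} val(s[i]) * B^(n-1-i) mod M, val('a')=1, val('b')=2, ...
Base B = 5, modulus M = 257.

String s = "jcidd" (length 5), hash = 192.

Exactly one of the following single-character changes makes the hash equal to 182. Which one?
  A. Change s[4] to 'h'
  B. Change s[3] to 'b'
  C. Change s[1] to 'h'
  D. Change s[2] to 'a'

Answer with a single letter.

Answer: B

Derivation:
Option A: s[4]='d'->'h', delta=(8-4)*5^0 mod 257 = 4, hash=192+4 mod 257 = 196
Option B: s[3]='d'->'b', delta=(2-4)*5^1 mod 257 = 247, hash=192+247 mod 257 = 182 <-- target
Option C: s[1]='c'->'h', delta=(8-3)*5^3 mod 257 = 111, hash=192+111 mod 257 = 46
Option D: s[2]='i'->'a', delta=(1-9)*5^2 mod 257 = 57, hash=192+57 mod 257 = 249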